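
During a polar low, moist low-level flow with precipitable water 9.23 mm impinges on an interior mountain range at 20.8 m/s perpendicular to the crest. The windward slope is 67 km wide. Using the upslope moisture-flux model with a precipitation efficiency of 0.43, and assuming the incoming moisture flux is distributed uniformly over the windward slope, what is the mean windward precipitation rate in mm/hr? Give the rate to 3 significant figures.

R ≈ 4.44 mm/hr

Incoming column moisture flux per unit ridge length: F = V × PW = 20.8 × 9.23 = 191.984 mm·m/s.
Spread over the 67 km slope with efficiency ε = 0.43: R = ε·F/W = 0.43 × 191.984 / 67000 m = 1.232e-03 mm/s.
R = 1.232e-03 × 3600 = 4.44 mm/hr.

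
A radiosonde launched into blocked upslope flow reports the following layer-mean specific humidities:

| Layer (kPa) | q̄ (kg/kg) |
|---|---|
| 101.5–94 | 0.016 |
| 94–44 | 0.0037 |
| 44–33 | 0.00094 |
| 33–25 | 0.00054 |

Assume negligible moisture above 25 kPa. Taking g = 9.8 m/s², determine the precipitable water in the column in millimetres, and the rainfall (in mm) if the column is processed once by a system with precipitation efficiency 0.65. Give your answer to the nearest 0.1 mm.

PW ≈ 32.6 mm; rainfall ≈ 21.2 mm

Precipitable water is the column-integrated vapour mass per unit area: PW = (1/g) Σ q̄ Δp, with q in kg/kg and Δp in Pa (1 kg/m² of water = 1 mm).
Layer 101.5–94 kPa: Δp = 75 hPa = 7500 Pa, q̄ = 0.016 kg/kg → 0.016 × 7500 / 9.8 = 12.24 mm
Layer 94–44 kPa: Δp = 500 hPa = 50000 Pa, q̄ = 0.0037 kg/kg → 0.0037 × 50000 / 9.8 = 18.88 mm
Layer 44–33 kPa: Δp = 110 hPa = 11000 Pa, q̄ = 0.00094 kg/kg → 0.00094 × 11000 / 9.8 = 1.06 mm
Layer 33–25 kPa: Δp = 80 hPa = 8000 Pa, q̄ = 0.00054 kg/kg → 0.00054 × 8000 / 9.8 = 0.44 mm
PW = 12.24 + 18.88 + 1.06 + 0.44 = 32.62 ≈ 32.6 mm.
Rainfall = ε × PW = 0.65 × 32.6 = 21.2 mm.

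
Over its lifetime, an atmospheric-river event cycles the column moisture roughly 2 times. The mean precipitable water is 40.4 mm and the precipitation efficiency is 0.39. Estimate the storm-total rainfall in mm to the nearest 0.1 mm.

Each cycle deposits ε × PW = 0.39 × 40.4 = 15.756 mm.
Over 2 cycles: 2 × 15.756 = 31.5 mm.

rainfall ≈ 31.5 mm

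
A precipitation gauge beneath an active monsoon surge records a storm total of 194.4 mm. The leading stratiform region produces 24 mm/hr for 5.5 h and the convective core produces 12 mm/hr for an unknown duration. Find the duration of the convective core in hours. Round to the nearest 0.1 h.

Known phases: 24 × 5.5 = 132 mm.
Remaining depth = 194.4 − 132 = 62.4 mm.
Duration = 62.4 / 12 = 5.2 h.

duration ≈ 5.2 h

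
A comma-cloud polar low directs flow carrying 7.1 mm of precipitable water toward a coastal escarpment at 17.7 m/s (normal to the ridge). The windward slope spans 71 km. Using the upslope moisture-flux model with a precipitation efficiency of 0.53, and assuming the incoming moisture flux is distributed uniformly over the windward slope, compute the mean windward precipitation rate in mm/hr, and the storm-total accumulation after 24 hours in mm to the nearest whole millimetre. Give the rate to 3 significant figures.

R ≈ 3.38 mm/hr; total ≈ 81 mm

Incoming column moisture flux per unit ridge length: F = V × PW = 17.7 × 7.1 = 125.67 mm·m/s.
Spread over the 71 km slope with efficiency ε = 0.53: R = ε·F/W = 0.53 × 125.67 / 71000 m = 9.381e-04 mm/s.
R = 9.381e-04 × 3600 = 3.38 mm/hr.
Over 24 h: total = 3.38 × 24 = 81.12 ≈ 81 mm.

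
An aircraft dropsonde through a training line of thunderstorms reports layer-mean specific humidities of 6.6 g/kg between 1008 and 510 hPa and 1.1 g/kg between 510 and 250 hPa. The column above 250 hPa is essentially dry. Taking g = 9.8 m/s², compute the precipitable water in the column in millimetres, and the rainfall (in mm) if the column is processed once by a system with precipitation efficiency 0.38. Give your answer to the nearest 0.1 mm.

Precipitable water is the column-integrated vapour mass per unit area: PW = (1/g) Σ q̄ Δp, with q in kg/kg and Δp in Pa (1 kg/m² of water = 1 mm).
Layer 1008–510 hPa: Δp = 498 hPa = 49800 Pa, q̄ = 0.0066 kg/kg → 0.0066 × 49800 / 9.8 = 33.54 mm
Layer 510–250 hPa: Δp = 260 hPa = 26000 Pa, q̄ = 0.0011 kg/kg → 0.0011 × 26000 / 9.8 = 2.92 mm
PW = 33.54 + 2.92 = 36.46 ≈ 36.5 mm.
Rainfall = ε × PW = 0.38 × 36.5 = 13.9 mm.

PW ≈ 36.5 mm; rainfall ≈ 13.9 mm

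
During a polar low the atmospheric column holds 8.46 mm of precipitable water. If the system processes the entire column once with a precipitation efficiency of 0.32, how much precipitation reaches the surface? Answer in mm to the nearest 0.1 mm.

Precipitation = ε × PW = 0.32 × 8.46 = 2.7 mm.

precipitation ≈ 2.7 mm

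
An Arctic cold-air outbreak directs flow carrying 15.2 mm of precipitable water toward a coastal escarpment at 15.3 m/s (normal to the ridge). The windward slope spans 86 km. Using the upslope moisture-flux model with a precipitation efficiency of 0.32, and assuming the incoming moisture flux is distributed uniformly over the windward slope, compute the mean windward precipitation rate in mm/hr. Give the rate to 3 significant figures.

R ≈ 3.12 mm/hr

Incoming column moisture flux per unit ridge length: F = V × PW = 15.3 × 15.2 = 232.56 mm·m/s.
Spread over the 86 km slope with efficiency ε = 0.32: R = ε·F/W = 0.32 × 232.56 / 86000 m = 8.653e-04 mm/s.
R = 8.653e-04 × 3600 = 3.12 mm/hr.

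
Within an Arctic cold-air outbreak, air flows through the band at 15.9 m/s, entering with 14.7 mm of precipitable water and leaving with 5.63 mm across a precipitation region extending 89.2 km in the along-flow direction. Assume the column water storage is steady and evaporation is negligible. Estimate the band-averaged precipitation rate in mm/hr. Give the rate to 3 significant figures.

R ≈ 5.82 mm/hr

Column moisture flux per unit crosswind length is F = V × PW.
Inflow: F_in = 15.9 × 14.7 = 233.73 mm·m/s
Outflow: F_out = 15.9 × 5.63 = 89.517 mm·m/s
Steady-state rate R = (F_in − F_out)/L = (233.73 − 89.517) / 89200 m = 1.617e-03 mm/s.
R = 1.617e-03 × 3600 = 5.82 mm/hr.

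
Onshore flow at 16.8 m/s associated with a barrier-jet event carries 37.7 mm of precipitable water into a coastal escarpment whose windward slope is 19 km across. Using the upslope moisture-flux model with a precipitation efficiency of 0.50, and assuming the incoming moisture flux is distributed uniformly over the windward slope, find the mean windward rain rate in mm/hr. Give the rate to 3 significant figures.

Incoming column moisture flux per unit ridge length: F = V × PW = 16.8 × 37.7 = 633.36 mm·m/s.
Spread over the 19 km slope with efficiency ε = 0.50: R = ε·F/W = 0.50 × 633.36 / 19000 m = 1.667e-02 mm/s.
R = 1.667e-02 × 3600 = 60.0 mm/hr.

R ≈ 60.0 mm/hr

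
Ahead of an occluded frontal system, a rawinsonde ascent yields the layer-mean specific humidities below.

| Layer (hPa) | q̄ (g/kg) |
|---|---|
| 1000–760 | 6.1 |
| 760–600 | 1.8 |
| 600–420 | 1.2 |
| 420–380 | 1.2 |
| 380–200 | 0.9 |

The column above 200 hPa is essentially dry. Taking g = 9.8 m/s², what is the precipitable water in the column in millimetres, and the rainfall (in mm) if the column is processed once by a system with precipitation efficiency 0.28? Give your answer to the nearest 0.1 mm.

PW ≈ 22.2 mm; rainfall ≈ 6.2 mm

Precipitable water is the column-integrated vapour mass per unit area: PW = (1/g) Σ q̄ Δp, with q in kg/kg and Δp in Pa (1 kg/m² of water = 1 mm).
Layer 1000–760 hPa: Δp = 240 hPa = 24000 Pa, q̄ = 0.0061 kg/kg → 0.0061 × 24000 / 9.8 = 14.94 mm
Layer 760–600 hPa: Δp = 160 hPa = 16000 Pa, q̄ = 0.0018 kg/kg → 0.0018 × 16000 / 9.8 = 2.94 mm
Layer 600–420 hPa: Δp = 180 hPa = 18000 Pa, q̄ = 0.0012 kg/kg → 0.0012 × 18000 / 9.8 = 2.20 mm
Layer 420–380 hPa: Δp = 40 hPa = 4000 Pa, q̄ = 0.0012 kg/kg → 0.0012 × 4000 / 9.8 = 0.49 mm
Layer 380–200 hPa: Δp = 180 hPa = 18000 Pa, q̄ = 0.0009 kg/kg → 0.0009 × 18000 / 9.8 = 1.65 mm
PW = 14.94 + 2.94 + 2.20 + 0.49 + 1.65 = 22.22 ≈ 22.2 mm.
Rainfall = ε × PW = 0.28 × 22.2 = 6.2 mm.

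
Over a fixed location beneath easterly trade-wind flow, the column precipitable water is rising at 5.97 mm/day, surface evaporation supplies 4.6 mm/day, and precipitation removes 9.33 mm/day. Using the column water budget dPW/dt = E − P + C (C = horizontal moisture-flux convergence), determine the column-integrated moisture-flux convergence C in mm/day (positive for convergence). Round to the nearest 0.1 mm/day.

dPW/dt = +5.97 mm/day.
C = dPW/dt − E + P = (+5.97) − 4.6 + 9.33 = 10.7 mm/day.

C ≈ 10.7 mm/day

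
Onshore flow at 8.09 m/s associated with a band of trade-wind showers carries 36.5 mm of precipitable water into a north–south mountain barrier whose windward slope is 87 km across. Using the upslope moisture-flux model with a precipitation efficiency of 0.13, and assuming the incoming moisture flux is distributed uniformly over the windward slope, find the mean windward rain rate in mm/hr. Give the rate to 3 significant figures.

R ≈ 1.59 mm/hr

Incoming column moisture flux per unit ridge length: F = V × PW = 8.09 × 36.5 = 295.285 mm·m/s.
Spread over the 87 km slope with efficiency ε = 0.13: R = ε·F/W = 0.13 × 295.285 / 87000 m = 4.412e-04 mm/s.
R = 4.412e-04 × 3600 = 1.59 mm/hr.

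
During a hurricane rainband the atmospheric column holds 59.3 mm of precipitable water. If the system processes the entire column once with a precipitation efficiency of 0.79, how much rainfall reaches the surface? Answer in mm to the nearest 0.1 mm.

rainfall ≈ 46.8 mm

Rainfall = ε × PW = 0.79 × 59.3 = 46.8 mm.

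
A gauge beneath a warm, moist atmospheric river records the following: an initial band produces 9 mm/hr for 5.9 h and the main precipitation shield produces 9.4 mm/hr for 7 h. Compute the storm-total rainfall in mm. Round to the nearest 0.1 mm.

Total = Σ Rᵢ Δtᵢ = 9 × 5.9 + 9.4 × 7
      = 53.1 + 65.8 = 118.9 mm.

total ≈ 118.9 mm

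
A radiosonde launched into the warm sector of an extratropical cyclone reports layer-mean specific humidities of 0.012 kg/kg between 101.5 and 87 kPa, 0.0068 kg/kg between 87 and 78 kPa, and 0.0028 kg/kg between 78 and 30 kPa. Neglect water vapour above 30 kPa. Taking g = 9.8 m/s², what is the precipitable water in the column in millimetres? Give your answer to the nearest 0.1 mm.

PW ≈ 37.7 mm

Precipitable water is the column-integrated vapour mass per unit area: PW = (1/g) Σ q̄ Δp, with q in kg/kg and Δp in Pa (1 kg/m² of water = 1 mm).
Layer 101.5–87 kPa: Δp = 145 hPa = 14500 Pa, q̄ = 0.012 kg/kg → 0.012 × 14500 / 9.8 = 17.76 mm
Layer 87–78 kPa: Δp = 90 hPa = 9000 Pa, q̄ = 0.0068 kg/kg → 0.0068 × 9000 / 9.8 = 6.24 mm
Layer 78–30 kPa: Δp = 480 hPa = 48000 Pa, q̄ = 0.0028 kg/kg → 0.0028 × 48000 / 9.8 = 13.71 mm
PW = 17.76 + 6.24 + 13.71 = 37.71 ≈ 37.7 mm.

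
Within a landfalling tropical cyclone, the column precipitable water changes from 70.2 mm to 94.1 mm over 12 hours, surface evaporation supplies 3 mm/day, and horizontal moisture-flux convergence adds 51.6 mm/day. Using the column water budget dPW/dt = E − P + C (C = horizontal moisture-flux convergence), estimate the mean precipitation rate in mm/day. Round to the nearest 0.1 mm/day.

P ≈ 6.8 mm/day

dPW/dt = (94.1 − 70.2) mm / (12/24 day) = +47.800 mm/day.
P = E + C − dPW/dt = 3 + (51.6) − (+47.800) = 6.8 mm/day.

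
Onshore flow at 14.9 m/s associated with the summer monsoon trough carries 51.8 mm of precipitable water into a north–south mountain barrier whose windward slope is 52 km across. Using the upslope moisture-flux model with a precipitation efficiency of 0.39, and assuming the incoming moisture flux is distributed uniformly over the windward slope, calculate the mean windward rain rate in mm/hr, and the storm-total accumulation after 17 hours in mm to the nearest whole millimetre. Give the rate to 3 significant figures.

R ≈ 20.8 mm/hr; total ≈ 354 mm

Incoming column moisture flux per unit ridge length: F = V × PW = 14.9 × 51.8 = 771.82 mm·m/s.
Spread over the 52 km slope with efficiency ε = 0.39: R = ε·F/W = 0.39 × 771.82 / 52000 m = 5.789e-03 mm/s.
R = 5.789e-03 × 3600 = 20.8 mm/hr.
Over 17 h: total = 20.8 × 17 = 353.6 ≈ 354 mm.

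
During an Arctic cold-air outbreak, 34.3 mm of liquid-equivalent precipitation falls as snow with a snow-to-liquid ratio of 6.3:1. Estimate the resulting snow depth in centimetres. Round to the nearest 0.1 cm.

snow depth ≈ 21.6 cm

Snow depth = liquid × ratio = 34.3 mm × 6.3 = 216.09 mm = 21.6 cm.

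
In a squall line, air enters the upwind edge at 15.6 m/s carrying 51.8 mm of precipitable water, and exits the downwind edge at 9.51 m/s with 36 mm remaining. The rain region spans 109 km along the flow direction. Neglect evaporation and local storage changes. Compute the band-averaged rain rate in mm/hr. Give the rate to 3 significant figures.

R ≈ 15.4 mm/hr

Column moisture flux per unit crosswind length is F = V × PW.
Inflow: F_in = 15.6 × 51.8 = 808.08 mm·m/s
Outflow: F_out = 9.51 × 36 = 342.36 mm·m/s
Steady-state rate R = (F_in − F_out)/L = (808.08 − 342.36) / 109000 m = 4.273e-03 mm/s.
R = 4.273e-03 × 3600 = 15.4 mm/hr.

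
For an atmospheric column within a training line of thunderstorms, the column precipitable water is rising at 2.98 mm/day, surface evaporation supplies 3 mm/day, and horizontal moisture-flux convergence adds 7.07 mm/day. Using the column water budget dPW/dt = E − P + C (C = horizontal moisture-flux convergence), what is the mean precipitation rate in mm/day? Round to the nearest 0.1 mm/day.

dPW/dt = +2.98 mm/day.
P = E + C − dPW/dt = 3 + (7.07) − (+2.98) = 7.1 mm/day.

P ≈ 7.1 mm/day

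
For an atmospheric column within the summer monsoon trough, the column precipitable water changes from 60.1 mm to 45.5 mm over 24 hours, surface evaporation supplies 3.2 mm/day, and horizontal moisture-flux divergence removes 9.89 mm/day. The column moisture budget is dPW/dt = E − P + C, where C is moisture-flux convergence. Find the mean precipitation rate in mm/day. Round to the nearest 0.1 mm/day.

P ≈ 7.9 mm/day

dPW/dt = (45.5 − 60.1) mm / (24/24 day) = -14.600 mm/day.
P = E + C − dPW/dt = 3.2 + (-9.89) − (-14.600) = 7.9 mm/day.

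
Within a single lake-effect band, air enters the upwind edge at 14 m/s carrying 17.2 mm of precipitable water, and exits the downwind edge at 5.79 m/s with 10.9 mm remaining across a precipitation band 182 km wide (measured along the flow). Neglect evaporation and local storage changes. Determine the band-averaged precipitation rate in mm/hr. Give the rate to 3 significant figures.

Column moisture flux per unit crosswind length is F = V × PW.
Inflow: F_in = 14 × 17.2 = 240.8 mm·m/s
Outflow: F_out = 5.79 × 10.9 = 63.111 mm·m/s
Steady-state rate R = (F_in − F_out)/L = (240.8 − 63.111) / 182000 m = 9.763e-04 mm/s.
R = 9.763e-04 × 3600 = 3.51 mm/hr.

R ≈ 3.51 mm/hr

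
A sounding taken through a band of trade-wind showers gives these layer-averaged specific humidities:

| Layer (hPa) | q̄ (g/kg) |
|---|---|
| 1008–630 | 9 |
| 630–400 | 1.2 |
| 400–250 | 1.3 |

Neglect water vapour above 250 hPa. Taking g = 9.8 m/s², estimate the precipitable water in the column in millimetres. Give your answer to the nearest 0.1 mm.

Precipitable water is the column-integrated vapour mass per unit area: PW = (1/g) Σ q̄ Δp, with q in kg/kg and Δp in Pa (1 kg/m² of water = 1 mm).
Layer 1008–630 hPa: Δp = 378 hPa = 37800 Pa, q̄ = 0.009 kg/kg → 0.009 × 37800 / 9.8 = 34.71 mm
Layer 630–400 hPa: Δp = 230 hPa = 23000 Pa, q̄ = 0.0012 kg/kg → 0.0012 × 23000 / 9.8 = 2.82 mm
Layer 400–250 hPa: Δp = 150 hPa = 15000 Pa, q̄ = 0.0013 kg/kg → 0.0013 × 15000 / 9.8 = 1.99 mm
PW = 34.71 + 2.82 + 1.99 = 39.52 ≈ 39.5 mm.

PW ≈ 39.5 mm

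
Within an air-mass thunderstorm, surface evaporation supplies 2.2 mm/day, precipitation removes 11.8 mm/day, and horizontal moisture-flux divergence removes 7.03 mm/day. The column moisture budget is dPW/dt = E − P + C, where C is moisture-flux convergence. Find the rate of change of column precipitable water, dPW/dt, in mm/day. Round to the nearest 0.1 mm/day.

dPW/dt = E − P + C = 2.2 − 11.8 + (-7.03) = -16.6 mm/day.

dPW/dt ≈ -16.6 mm/day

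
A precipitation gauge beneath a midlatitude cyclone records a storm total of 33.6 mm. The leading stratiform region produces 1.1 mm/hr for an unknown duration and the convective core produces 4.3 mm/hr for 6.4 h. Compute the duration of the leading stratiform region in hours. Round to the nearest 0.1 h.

Known phases: 4.3 × 6.4 = 27.52 mm.
Remaining depth = 33.6 − 27.52 = 6.08 mm.
Duration = 6.08 / 1.1 = 5.5 h.

duration ≈ 5.5 h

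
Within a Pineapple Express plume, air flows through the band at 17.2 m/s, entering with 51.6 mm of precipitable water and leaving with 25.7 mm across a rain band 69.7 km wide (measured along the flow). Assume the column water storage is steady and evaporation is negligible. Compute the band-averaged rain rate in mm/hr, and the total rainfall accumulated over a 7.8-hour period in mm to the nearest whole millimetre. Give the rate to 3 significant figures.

R ≈ 23.0 mm/hr; total ≈ 179 mm

Column moisture flux per unit crosswind length is F = V × PW.
Inflow: F_in = 17.2 × 51.6 = 887.52 mm·m/s
Outflow: F_out = 17.2 × 25.7 = 442.04 mm·m/s
Steady-state rate R = (F_in − F_out)/L = (887.52 − 442.04) / 69700 m = 6.391e-03 mm/s.
R = 6.391e-03 × 3600 = 23.0 mm/hr.
Over 7.8 h: total = 23.0 × 7.8 = 179.4 ≈ 179 mm.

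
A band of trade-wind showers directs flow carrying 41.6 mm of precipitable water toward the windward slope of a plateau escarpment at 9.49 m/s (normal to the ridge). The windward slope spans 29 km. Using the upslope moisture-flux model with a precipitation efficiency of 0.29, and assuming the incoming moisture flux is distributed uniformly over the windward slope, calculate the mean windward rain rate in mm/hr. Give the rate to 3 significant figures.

Incoming column moisture flux per unit ridge length: F = V × PW = 9.49 × 41.6 = 394.784 mm·m/s.
Spread over the 29 km slope with efficiency ε = 0.29: R = ε·F/W = 0.29 × 394.784 / 29000 m = 3.948e-03 mm/s.
R = 3.948e-03 × 3600 = 14.2 mm/hr.

R ≈ 14.2 mm/hr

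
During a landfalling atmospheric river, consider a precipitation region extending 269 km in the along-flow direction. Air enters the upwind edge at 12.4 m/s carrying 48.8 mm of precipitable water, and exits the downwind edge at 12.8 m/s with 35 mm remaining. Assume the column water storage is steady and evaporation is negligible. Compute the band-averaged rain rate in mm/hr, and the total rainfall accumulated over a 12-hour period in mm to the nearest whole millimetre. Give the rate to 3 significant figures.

R ≈ 2.10 mm/hr; total ≈ 25 mm

Column moisture flux per unit crosswind length is F = V × PW.
Inflow: F_in = 12.4 × 48.8 = 605.12 mm·m/s
Outflow: F_out = 12.8 × 35 = 448 mm·m/s
Steady-state rate R = (F_in − F_out)/L = (605.12 − 448) / 269000 m = 5.841e-04 mm/s.
R = 5.841e-04 × 3600 = 2.10 mm/hr.
Over 12 h: total = 2.10 × 12 = 25.2 ≈ 25 mm.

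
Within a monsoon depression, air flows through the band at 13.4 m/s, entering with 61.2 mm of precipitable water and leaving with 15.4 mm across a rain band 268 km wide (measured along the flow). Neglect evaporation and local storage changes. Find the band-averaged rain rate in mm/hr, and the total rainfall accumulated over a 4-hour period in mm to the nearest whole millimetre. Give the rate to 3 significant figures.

Column moisture flux per unit crosswind length is F = V × PW.
Inflow: F_in = 13.4 × 61.2 = 820.08 mm·m/s
Outflow: F_out = 13.4 × 15.4 = 206.36 mm·m/s
Steady-state rate R = (F_in − F_out)/L = (820.08 − 206.36) / 268000 m = 2.290e-03 mm/s.
R = 2.290e-03 × 3600 = 8.24 mm/hr.
Over 4 h: total = 8.24 × 4 = 32.96 ≈ 33 mm.

R ≈ 8.24 mm/hr; total ≈ 33 mm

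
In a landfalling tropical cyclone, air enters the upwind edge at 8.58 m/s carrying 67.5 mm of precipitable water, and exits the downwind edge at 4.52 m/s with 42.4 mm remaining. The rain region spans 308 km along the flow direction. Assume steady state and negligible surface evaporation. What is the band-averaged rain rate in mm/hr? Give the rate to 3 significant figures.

Column moisture flux per unit crosswind length is F = V × PW.
Inflow: F_in = 8.58 × 67.5 = 579.15 mm·m/s
Outflow: F_out = 4.52 × 42.4 = 191.648 mm·m/s
Steady-state rate R = (F_in − F_out)/L = (579.15 − 191.648) / 308000 m = 1.258e-03 mm/s.
R = 1.258e-03 × 3600 = 4.53 mm/hr.

R ≈ 4.53 mm/hr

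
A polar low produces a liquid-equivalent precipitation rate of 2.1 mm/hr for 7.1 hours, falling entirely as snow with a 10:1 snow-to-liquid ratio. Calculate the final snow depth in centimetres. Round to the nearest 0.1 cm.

snow depth ≈ 14.9 cm

Liquid-equivalent depth = 2.1 × 7.1 = 14.91 mm.
Snow depth = 14.91 mm × 10 = 149.1 mm = 14.9 cm.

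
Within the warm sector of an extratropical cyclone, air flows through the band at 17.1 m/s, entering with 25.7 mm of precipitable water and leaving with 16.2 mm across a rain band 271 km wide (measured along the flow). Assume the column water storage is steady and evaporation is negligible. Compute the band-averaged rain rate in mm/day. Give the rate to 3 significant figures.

Column moisture flux per unit crosswind length is F = V × PW.
Inflow: F_in = 17.1 × 25.7 = 439.47 mm·m/s
Outflow: F_out = 17.1 × 16.2 = 277.02 mm·m/s
Steady-state rate R = (F_in − F_out)/L = (439.47 − 277.02) / 271000 m = 5.994e-04 mm/s.
R = 5.994e-04 × 3600 × 24 = 51.8 mm/day.

R ≈ 51.8 mm/day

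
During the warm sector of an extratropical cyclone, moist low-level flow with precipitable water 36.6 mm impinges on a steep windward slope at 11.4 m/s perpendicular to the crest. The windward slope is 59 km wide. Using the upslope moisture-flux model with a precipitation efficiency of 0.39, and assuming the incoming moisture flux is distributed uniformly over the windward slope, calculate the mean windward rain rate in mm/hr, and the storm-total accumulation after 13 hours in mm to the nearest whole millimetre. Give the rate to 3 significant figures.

Incoming column moisture flux per unit ridge length: F = V × PW = 11.4 × 36.6 = 417.24 mm·m/s.
Spread over the 59 km slope with efficiency ε = 0.39: R = ε·F/W = 0.39 × 417.24 / 59000 m = 2.758e-03 mm/s.
R = 2.758e-03 × 3600 = 9.93 mm/hr.
Over 13 h: total = 9.93 × 13 = 129.09 ≈ 129 mm.

R ≈ 9.93 mm/hr; total ≈ 129 mm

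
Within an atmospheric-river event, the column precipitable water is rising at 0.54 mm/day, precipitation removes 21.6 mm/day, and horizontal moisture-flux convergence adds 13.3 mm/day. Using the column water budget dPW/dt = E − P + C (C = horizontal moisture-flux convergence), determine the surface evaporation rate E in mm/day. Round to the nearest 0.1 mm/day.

E ≈ 8.8 mm/day

dPW/dt = +0.54 mm/day.
E = dPW/dt + P − C = (+0.54) + 21.6 − (13.3) = 8.8 mm/day.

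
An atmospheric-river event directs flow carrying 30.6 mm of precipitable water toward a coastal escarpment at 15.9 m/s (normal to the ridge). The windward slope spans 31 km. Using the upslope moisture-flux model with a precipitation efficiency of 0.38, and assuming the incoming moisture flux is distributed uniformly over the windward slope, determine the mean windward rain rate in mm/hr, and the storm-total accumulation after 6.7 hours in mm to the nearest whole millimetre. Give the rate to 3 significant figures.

R ≈ 21.5 mm/hr; total ≈ 144 mm

Incoming column moisture flux per unit ridge length: F = V × PW = 15.9 × 30.6 = 486.54 mm·m/s.
Spread over the 31 km slope with efficiency ε = 0.38: R = ε·F/W = 0.38 × 486.54 / 31000 m = 5.964e-03 mm/s.
R = 5.964e-03 × 3600 = 21.5 mm/hr.
Over 6.7 h: total = 21.5 × 6.7 = 144.05 ≈ 144 mm.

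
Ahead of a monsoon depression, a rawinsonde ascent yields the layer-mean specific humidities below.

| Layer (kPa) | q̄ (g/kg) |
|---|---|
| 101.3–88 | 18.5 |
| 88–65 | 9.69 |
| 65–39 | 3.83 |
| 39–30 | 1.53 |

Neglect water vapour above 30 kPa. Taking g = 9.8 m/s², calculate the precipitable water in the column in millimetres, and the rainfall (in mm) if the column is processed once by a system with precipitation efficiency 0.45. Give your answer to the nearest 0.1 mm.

PW ≈ 59.4 mm; rainfall ≈ 26.7 mm

Precipitable water is the column-integrated vapour mass per unit area: PW = (1/g) Σ q̄ Δp, with q in kg/kg and Δp in Pa (1 kg/m² of water = 1 mm).
Layer 101.3–88 kPa: Δp = 133 hPa = 13300 Pa, q̄ = 0.0185 kg/kg → 0.0185 × 13300 / 9.8 = 25.11 mm
Layer 88–65 kPa: Δp = 230 hPa = 23000 Pa, q̄ = 0.00969 kg/kg → 0.00969 × 23000 / 9.8 = 22.74 mm
Layer 65–39 kPa: Δp = 260 hPa = 26000 Pa, q̄ = 0.00383 kg/kg → 0.00383 × 26000 / 9.8 = 10.16 mm
Layer 39–30 kPa: Δp = 90 hPa = 9000 Pa, q̄ = 0.00153 kg/kg → 0.00153 × 9000 / 9.8 = 1.41 mm
PW = 25.11 + 22.74 + 10.16 + 1.41 = 59.42 ≈ 59.4 mm.
Rainfall = ε × PW = 0.45 × 59.4 = 26.7 mm.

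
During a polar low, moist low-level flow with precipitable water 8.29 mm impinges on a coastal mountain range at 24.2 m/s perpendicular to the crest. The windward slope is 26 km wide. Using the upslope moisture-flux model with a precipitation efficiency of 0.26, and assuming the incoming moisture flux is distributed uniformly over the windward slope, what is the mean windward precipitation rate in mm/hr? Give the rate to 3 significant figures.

Incoming column moisture flux per unit ridge length: F = V × PW = 24.2 × 8.29 = 200.618 mm·m/s.
Spread over the 26 km slope with efficiency ε = 0.26: R = ε·F/W = 0.26 × 200.618 / 26000 m = 2.006e-03 mm/s.
R = 2.006e-03 × 3600 = 7.22 mm/hr.

R ≈ 7.22 mm/hr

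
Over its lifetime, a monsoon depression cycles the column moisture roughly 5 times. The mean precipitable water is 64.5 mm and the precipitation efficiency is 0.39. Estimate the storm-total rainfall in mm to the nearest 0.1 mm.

Each cycle deposits ε × PW = 0.39 × 64.5 = 25.155 mm.
Over 5 cycles: 5 × 25.155 = 125.8 mm.

rainfall ≈ 125.8 mm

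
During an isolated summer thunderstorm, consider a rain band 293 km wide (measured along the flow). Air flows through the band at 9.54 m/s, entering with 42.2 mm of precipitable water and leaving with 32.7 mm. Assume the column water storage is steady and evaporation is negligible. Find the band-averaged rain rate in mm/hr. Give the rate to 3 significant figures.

Column moisture flux per unit crosswind length is F = V × PW.
Inflow: F_in = 9.54 × 42.2 = 402.588 mm·m/s
Outflow: F_out = 9.54 × 32.7 = 311.958 mm·m/s
Steady-state rate R = (F_in − F_out)/L = (402.588 − 311.958) / 293000 m = 3.093e-04 mm/s.
R = 3.093e-04 × 3600 = 1.11 mm/hr.

R ≈ 1.11 mm/hr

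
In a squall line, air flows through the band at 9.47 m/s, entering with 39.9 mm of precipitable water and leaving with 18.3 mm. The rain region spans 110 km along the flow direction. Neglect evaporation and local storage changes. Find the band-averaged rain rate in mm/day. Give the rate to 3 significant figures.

Column moisture flux per unit crosswind length is F = V × PW.
Inflow: F_in = 9.47 × 39.9 = 377.853 mm·m/s
Outflow: F_out = 9.47 × 18.3 = 173.301 mm·m/s
Steady-state rate R = (F_in − F_out)/L = (377.853 − 173.301) / 110000 m = 1.860e-03 mm/s.
R = 1.860e-03 × 3600 × 24 = 161 mm/day.

R ≈ 161 mm/day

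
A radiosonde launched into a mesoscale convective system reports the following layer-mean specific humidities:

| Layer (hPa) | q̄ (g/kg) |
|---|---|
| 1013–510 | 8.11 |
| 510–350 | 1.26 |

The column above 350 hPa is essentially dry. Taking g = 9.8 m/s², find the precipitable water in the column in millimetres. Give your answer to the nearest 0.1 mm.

Precipitable water is the column-integrated vapour mass per unit area: PW = (1/g) Σ q̄ Δp, with q in kg/kg and Δp in Pa (1 kg/m² of water = 1 mm).
Layer 1013–510 hPa: Δp = 503 hPa = 50300 Pa, q̄ = 0.00811 kg/kg → 0.00811 × 50300 / 9.8 = 41.63 mm
Layer 510–350 hPa: Δp = 160 hPa = 16000 Pa, q̄ = 0.00126 kg/kg → 0.00126 × 16000 / 9.8 = 2.06 mm
PW = 41.63 + 2.06 = 43.69 ≈ 43.7 mm.

PW ≈ 43.7 mm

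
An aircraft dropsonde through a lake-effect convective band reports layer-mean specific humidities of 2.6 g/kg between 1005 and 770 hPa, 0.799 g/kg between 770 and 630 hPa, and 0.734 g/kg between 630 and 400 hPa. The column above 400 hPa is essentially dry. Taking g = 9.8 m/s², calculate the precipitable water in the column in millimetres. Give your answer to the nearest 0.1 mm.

Precipitable water is the column-integrated vapour mass per unit area: PW = (1/g) Σ q̄ Δp, with q in kg/kg and Δp in Pa (1 kg/m² of water = 1 mm).
Layer 1005–770 hPa: Δp = 235 hPa = 23500 Pa, q̄ = 0.0026 kg/kg → 0.0026 × 23500 / 9.8 = 6.23 mm
Layer 770–630 hPa: Δp = 140 hPa = 14000 Pa, q̄ = 0.000799 kg/kg → 0.000799 × 14000 / 9.8 = 1.14 mm
Layer 630–400 hPa: Δp = 230 hPa = 23000 Pa, q̄ = 0.000734 kg/kg → 0.000734 × 23000 / 9.8 = 1.72 mm
PW = 6.23 + 1.14 + 1.72 = 9.09 ≈ 9.1 mm.

PW ≈ 9.1 mm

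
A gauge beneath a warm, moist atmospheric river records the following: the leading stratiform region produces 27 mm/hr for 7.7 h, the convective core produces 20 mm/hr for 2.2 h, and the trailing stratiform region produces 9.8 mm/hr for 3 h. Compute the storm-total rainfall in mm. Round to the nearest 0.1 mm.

total ≈ 281.3 mm

Total = Σ Rᵢ Δtᵢ = 27 × 7.7 + 20 × 2.2 + 9.8 × 3
      = 207.9 + 44 + 29.4 = 281.3 mm.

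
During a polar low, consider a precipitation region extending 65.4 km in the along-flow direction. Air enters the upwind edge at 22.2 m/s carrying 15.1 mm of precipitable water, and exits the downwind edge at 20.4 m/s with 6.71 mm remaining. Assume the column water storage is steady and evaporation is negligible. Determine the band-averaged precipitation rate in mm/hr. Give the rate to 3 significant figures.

Column moisture flux per unit crosswind length is F = V × PW.
Inflow: F_in = 22.2 × 15.1 = 335.22 mm·m/s
Outflow: F_out = 20.4 × 6.71 = 136.884 mm·m/s
Steady-state rate R = (F_in − F_out)/L = (335.22 − 136.884) / 65400 m = 3.033e-03 mm/s.
R = 3.033e-03 × 3600 = 10.9 mm/hr.

R ≈ 10.9 mm/hr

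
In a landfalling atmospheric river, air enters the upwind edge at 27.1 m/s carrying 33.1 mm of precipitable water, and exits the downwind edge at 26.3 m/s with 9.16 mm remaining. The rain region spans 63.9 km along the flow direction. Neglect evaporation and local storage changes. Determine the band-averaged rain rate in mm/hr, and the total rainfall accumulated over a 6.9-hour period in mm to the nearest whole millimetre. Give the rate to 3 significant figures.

Column moisture flux per unit crosswind length is F = V × PW.
Inflow: F_in = 27.1 × 33.1 = 897.01 mm·m/s
Outflow: F_out = 26.3 × 9.16 = 240.908 mm·m/s
Steady-state rate R = (F_in − F_out)/L = (897.01 − 240.908) / 63900 m = 1.027e-02 mm/s.
R = 1.027e-02 × 3600 = 37.0 mm/hr.
Over 6.9 h: total = 37.0 × 6.9 = 255.3 ≈ 255 mm.

R ≈ 37.0 mm/hr; total ≈ 255 mm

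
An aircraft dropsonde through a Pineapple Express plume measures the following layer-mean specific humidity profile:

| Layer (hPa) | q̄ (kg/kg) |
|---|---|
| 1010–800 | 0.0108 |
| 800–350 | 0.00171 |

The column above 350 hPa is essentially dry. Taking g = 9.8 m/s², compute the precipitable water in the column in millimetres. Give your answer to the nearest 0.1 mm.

Precipitable water is the column-integrated vapour mass per unit area: PW = (1/g) Σ q̄ Δp, with q in kg/kg and Δp in Pa (1 kg/m² of water = 1 mm).
Layer 1010–800 hPa: Δp = 210 hPa = 21000 Pa, q̄ = 0.0108 kg/kg → 0.0108 × 21000 / 9.8 = 23.14 mm
Layer 800–350 hPa: Δp = 450 hPa = 45000 Pa, q̄ = 0.00171 kg/kg → 0.00171 × 45000 / 9.8 = 7.85 mm
PW = 23.14 + 7.85 = 30.99 ≈ 31.0 mm.

PW ≈ 31.0 mm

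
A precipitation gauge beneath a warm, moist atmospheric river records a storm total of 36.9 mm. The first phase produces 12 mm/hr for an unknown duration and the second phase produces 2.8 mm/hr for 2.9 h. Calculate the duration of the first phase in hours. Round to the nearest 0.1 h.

duration ≈ 2.4 h

Known phases: 2.8 × 2.9 = 8.12 mm.
Remaining depth = 36.9 − 8.12 = 28.78 mm.
Duration = 28.78 / 12 = 2.4 h.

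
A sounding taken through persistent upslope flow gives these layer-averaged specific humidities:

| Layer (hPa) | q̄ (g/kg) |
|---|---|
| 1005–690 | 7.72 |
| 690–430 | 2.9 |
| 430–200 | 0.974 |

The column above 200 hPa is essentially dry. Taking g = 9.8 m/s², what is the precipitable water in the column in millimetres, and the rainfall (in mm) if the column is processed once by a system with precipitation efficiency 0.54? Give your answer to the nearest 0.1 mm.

Precipitable water is the column-integrated vapour mass per unit area: PW = (1/g) Σ q̄ Δp, with q in kg/kg and Δp in Pa (1 kg/m² of water = 1 mm).
Layer 1005–690 hPa: Δp = 315 hPa = 31500 Pa, q̄ = 0.00772 kg/kg → 0.00772 × 31500 / 9.8 = 24.81 mm
Layer 690–430 hPa: Δp = 260 hPa = 26000 Pa, q̄ = 0.0029 kg/kg → 0.0029 × 26000 / 9.8 = 7.69 mm
Layer 430–200 hPa: Δp = 230 hPa = 23000 Pa, q̄ = 0.000974 kg/kg → 0.000974 × 23000 / 9.8 = 2.29 mm
PW = 24.81 + 7.69 + 2.29 = 34.79 ≈ 34.8 mm.
Rainfall = ε × PW = 0.54 × 34.8 = 18.8 mm.

PW ≈ 34.8 mm; rainfall ≈ 18.8 mm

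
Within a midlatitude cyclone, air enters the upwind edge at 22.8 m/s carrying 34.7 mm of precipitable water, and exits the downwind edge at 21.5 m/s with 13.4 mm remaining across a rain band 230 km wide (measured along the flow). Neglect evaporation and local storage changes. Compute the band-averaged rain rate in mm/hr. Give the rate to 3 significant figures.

R ≈ 7.87 mm/hr

Column moisture flux per unit crosswind length is F = V × PW.
Inflow: F_in = 22.8 × 34.7 = 791.16 mm·m/s
Outflow: F_out = 21.5 × 13.4 = 288.1 mm·m/s
Steady-state rate R = (F_in − F_out)/L = (791.16 − 288.1) / 230000 m = 2.187e-03 mm/s.
R = 2.187e-03 × 3600 = 7.87 mm/hr.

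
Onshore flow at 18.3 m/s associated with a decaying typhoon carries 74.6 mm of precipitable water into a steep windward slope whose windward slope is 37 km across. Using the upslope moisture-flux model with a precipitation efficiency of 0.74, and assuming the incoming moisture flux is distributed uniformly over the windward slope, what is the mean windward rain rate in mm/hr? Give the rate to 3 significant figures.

Incoming column moisture flux per unit ridge length: F = V × PW = 18.3 × 74.6 = 1365.18 mm·m/s.
Spread over the 37 km slope with efficiency ε = 0.74: R = ε·F/W = 0.74 × 1365.18 / 37000 m = 2.730e-02 mm/s.
R = 2.730e-02 × 3600 = 98.3 mm/hr.

R ≈ 98.3 mm/hr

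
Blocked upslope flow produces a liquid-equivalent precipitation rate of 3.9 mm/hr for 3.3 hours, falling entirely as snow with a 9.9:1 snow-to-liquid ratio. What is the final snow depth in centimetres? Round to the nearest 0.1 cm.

Liquid-equivalent depth = 3.9 × 3.3 = 12.87 mm.
Snow depth = 12.87 mm × 9.9 = 127.413 mm = 12.7 cm.

snow depth ≈ 12.7 cm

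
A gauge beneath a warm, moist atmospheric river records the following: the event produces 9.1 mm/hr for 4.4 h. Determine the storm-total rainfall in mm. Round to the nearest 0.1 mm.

total ≈ 40.0 mm

Total = Σ Rᵢ Δtᵢ = 9.1 × 4.4
      = 40.04 = 40.0 mm.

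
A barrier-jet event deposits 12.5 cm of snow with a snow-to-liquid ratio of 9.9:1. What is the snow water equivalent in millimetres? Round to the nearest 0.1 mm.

SWE = snow depth / ratio = 12.5 cm / 9.9 = 1.263 cm = 12.6 mm.

SWE ≈ 12.6 mm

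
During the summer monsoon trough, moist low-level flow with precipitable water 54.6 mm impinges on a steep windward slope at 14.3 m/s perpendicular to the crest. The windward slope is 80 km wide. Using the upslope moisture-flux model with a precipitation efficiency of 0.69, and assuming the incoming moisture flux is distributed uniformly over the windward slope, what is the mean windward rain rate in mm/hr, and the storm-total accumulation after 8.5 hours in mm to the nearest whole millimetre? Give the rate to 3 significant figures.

Incoming column moisture flux per unit ridge length: F = V × PW = 14.3 × 54.6 = 780.78 mm·m/s.
Spread over the 80 km slope with efficiency ε = 0.69: R = ε·F/W = 0.69 × 780.78 / 80000 m = 6.734e-03 mm/s.
R = 6.734e-03 × 3600 = 24.2 mm/hr.
Over 8.5 h: total = 24.2 × 8.5 = 205.7 ≈ 206 mm.

R ≈ 24.2 mm/hr; total ≈ 206 mm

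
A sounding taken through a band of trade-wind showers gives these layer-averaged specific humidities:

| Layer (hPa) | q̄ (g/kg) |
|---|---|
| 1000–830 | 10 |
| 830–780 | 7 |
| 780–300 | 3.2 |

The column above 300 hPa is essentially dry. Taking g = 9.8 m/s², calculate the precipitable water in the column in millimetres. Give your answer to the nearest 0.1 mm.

PW ≈ 36.6 mm

Precipitable water is the column-integrated vapour mass per unit area: PW = (1/g) Σ q̄ Δp, with q in kg/kg and Δp in Pa (1 kg/m² of water = 1 mm).
Layer 1000–830 hPa: Δp = 170 hPa = 17000 Pa, q̄ = 0.01 kg/kg → 0.01 × 17000 / 9.8 = 17.35 mm
Layer 830–780 hPa: Δp = 50 hPa = 5000 Pa, q̄ = 0.007 kg/kg → 0.007 × 5000 / 9.8 = 3.57 mm
Layer 780–300 hPa: Δp = 480 hPa = 48000 Pa, q̄ = 0.0032 kg/kg → 0.0032 × 48000 / 9.8 = 15.67 mm
PW = 17.35 + 3.57 + 15.67 = 36.59 ≈ 36.6 mm.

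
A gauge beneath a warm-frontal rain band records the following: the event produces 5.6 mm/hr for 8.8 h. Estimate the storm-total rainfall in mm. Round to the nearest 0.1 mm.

Total = Σ Rᵢ Δtᵢ = 5.6 × 8.8
      = 49.28 = 49.3 mm.

total ≈ 49.3 mm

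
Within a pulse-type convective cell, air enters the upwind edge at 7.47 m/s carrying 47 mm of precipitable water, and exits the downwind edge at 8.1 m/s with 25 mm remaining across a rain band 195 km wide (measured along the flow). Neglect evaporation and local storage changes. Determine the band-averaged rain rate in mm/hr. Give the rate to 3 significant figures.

Column moisture flux per unit crosswind length is F = V × PW.
Inflow: F_in = 7.47 × 47 = 351.09 mm·m/s
Outflow: F_out = 8.1 × 25 = 202.5 mm·m/s
Steady-state rate R = (F_in − F_out)/L = (351.09 − 202.5) / 195000 m = 7.620e-04 mm/s.
R = 7.620e-04 × 3600 = 2.74 mm/hr.

R ≈ 2.74 mm/hr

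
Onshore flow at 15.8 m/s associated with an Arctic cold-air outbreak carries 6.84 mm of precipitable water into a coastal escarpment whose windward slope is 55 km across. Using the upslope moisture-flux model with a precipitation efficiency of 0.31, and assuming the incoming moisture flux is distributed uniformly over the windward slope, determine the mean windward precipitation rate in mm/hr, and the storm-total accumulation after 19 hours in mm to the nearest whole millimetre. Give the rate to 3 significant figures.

R ≈ 2.19 mm/hr; total ≈ 42 mm

Incoming column moisture flux per unit ridge length: F = V × PW = 15.8 × 6.84 = 108.072 mm·m/s.
Spread over the 55 km slope with efficiency ε = 0.31: R = ε·F/W = 0.31 × 108.072 / 55000 m = 6.091e-04 mm/s.
R = 6.091e-04 × 3600 = 2.19 mm/hr.
Over 19 h: total = 2.19 × 19 = 41.61 ≈ 42 mm.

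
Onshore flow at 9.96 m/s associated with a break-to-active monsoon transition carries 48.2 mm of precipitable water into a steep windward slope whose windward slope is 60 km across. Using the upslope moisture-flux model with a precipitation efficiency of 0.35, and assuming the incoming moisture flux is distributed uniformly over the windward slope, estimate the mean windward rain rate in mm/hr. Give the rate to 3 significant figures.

Incoming column moisture flux per unit ridge length: F = V × PW = 9.96 × 48.2 = 480.072 mm·m/s.
Spread over the 60 km slope with efficiency ε = 0.35: R = ε·F/W = 0.35 × 480.072 / 60000 m = 2.800e-03 mm/s.
R = 2.800e-03 × 3600 = 10.1 mm/hr.

R ≈ 10.1 mm/hr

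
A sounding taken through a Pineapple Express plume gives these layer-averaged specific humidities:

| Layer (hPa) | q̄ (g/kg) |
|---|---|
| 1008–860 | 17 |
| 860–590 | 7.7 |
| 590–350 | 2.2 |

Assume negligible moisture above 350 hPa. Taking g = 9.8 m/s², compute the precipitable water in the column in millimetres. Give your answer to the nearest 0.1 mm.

Precipitable water is the column-integrated vapour mass per unit area: PW = (1/g) Σ q̄ Δp, with q in kg/kg and Δp in Pa (1 kg/m² of water = 1 mm).
Layer 1008–860 hPa: Δp = 148 hPa = 14800 Pa, q̄ = 0.017 kg/kg → 0.017 × 14800 / 9.8 = 25.67 mm
Layer 860–590 hPa: Δp = 270 hPa = 27000 Pa, q̄ = 0.0077 kg/kg → 0.0077 × 27000 / 9.8 = 21.21 mm
Layer 590–350 hPa: Δp = 240 hPa = 24000 Pa, q̄ = 0.0022 kg/kg → 0.0022 × 24000 / 9.8 = 5.39 mm
PW = 25.67 + 21.21 + 5.39 = 52.27 ≈ 52.3 mm.

PW ≈ 52.3 mm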